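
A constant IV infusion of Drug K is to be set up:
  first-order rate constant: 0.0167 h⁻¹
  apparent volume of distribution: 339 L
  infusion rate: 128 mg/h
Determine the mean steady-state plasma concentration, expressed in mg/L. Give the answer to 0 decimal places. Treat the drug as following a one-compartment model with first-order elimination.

CL = k × Vd = 0.01670 × 339 = 5.661 L/h
At steady state Css = R₀ / CL = 128 / 5.661 = 22.61 mg/L

23 mg/L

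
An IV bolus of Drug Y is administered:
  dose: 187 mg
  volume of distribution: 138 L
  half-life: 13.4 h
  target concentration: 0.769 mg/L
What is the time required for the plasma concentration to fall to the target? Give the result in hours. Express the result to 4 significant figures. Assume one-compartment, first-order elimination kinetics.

C₀ = Dose / Vd = 187.0 / 138 = 1.355 mg/L
k = ln2 / t½ = 0.693147 / 13.4 = 0.05173 h⁻¹
t = ln(C₀ / C) / k = ln(1.355 / 0.769) / 0.05173
  = ln(1.762) / 0.05173 = 0.5664 / 0.05173 = 10.95 h

10.95 h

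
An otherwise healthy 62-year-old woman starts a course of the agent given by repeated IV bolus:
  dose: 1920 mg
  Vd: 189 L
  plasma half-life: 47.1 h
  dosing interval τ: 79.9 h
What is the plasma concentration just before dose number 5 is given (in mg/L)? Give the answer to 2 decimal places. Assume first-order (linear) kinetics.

4.49 mg/L

C₀ per dose = Dose / Vd = 1920 / 189 = 10.16 mg/L
k = ln2 / t½ = 0.693147 / 47.1 = 0.01472 h⁻¹
Fraction remaining after one interval: r = e^(−kτ) = e^(−0.01472 × 79.9) = 0.3085
Before dose 5, 4 doses have been given (aged 1τ, 2τ, 3τ, 4τ).
C_trough = C₀ × (r + r² + … + r^4) = C₀ × r(1−r^4)/(1−r)
        = 10.16 × 0.3085 × (1 − 0.009058) / (1 − 0.3085) = 4.492 mg/L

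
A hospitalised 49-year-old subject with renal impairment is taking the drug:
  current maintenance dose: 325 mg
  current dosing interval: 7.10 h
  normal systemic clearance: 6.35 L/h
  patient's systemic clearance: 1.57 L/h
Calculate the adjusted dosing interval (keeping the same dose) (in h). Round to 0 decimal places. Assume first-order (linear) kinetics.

29 h

To keep the same average steady-state level, dosing rate must scale with clearance.
CL ratio = 1.57 / 6.35 = 0.2472
New interval (same dose) = 7.10 / 0.2472 = 28.72 h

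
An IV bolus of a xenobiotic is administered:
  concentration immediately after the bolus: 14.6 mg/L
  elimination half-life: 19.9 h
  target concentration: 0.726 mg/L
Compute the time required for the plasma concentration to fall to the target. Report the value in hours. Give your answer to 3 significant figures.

k = ln2 / t½ = 0.693147 / 19.9 = 0.03483 h⁻¹
t = ln(C₀ / C) / k = ln(14.60 / 0.726) / 0.03483
  = ln(20.11) / 0.03483 = 3.001 / 0.03483 = 86.16 h

86.2 h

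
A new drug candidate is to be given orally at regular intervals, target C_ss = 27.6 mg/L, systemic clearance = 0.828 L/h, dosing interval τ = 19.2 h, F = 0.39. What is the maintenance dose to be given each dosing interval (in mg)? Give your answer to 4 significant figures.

At steady state, F × (Dose/τ) = Css × CL.
Dose = Css × CL × τ / F = 27.6 × 0.8280 × 19.2 / 0.39 = 1125 mg

1125 mg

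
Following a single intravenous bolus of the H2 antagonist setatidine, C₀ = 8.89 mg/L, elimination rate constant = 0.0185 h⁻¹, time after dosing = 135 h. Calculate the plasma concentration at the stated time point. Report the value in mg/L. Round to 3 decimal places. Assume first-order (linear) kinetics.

C = C₀ · e^(−k·t) = 8.890 × e^(−0.01850 × 135)
  = 8.890 × 0.08229 = 0.7316 mg/L

0.732 mg/L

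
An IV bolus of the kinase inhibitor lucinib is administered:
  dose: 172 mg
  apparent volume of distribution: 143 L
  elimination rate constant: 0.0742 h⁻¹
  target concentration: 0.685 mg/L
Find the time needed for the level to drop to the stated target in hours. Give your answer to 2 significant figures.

7.6 h

C₀ = Dose / Vd = 172.0 / 143 = 1.203 mg/L
t = ln(C₀ / C) / k = ln(1.203 / 0.685) / 0.07420
  = ln(1.756) / 0.07420 = 0.5630 / 0.07420 = 7.588 h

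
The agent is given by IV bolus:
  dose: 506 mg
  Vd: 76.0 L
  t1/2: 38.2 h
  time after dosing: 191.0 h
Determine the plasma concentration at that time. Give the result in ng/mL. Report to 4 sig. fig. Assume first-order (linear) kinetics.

208.1 ng/mL

C₀ = Dose / Vd = 506.0 / 76.0 = 6.658 mg/L
k = ln2 / t½ = 0.693147 / 38.2 = 0.01815 h⁻¹
t / t½ = 191.0 / 38.2 = 5 half-lives
C = C₀ × (1/2)^5 = 6.658 × 0.03125 = 0.2081 mg/L
Convert: 0.2081 mg/L × 1000 = 208.1 ng/mL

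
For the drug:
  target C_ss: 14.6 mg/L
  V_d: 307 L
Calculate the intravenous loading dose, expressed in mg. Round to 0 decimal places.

LD = Css × Vd = 14.6 × 307 = 4482 mg

4482 mg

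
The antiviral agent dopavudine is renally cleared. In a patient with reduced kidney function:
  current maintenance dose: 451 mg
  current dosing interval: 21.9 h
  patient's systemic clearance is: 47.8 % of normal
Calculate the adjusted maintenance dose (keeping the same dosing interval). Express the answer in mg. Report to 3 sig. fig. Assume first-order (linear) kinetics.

To keep the same average steady-state level, dosing rate must scale with clearance.
CL ratio = 47.8 / 100 = 0.4780
New dose (same interval) = 451 × 0.4780 = 215.6 mg

216 mg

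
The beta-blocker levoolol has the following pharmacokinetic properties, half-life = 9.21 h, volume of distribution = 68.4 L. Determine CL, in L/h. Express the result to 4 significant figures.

k = ln2 / t½ = 0.693147 / 9.21 = 0.07526 h⁻¹
CL = k × Vd = 0.07526 × 68.4 = 5.148 L/h

5.148 L/h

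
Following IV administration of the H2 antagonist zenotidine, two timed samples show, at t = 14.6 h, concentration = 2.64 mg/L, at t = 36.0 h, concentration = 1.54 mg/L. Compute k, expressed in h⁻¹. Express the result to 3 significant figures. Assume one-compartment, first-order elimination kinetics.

0.0252 h⁻¹

k = ln(C₁/C₂) / (t₂ − t₁) = ln(2.64/1.54) / (36.0 − 14.6)
  = 0.5390 / 21.40 = 0.02519 h⁻¹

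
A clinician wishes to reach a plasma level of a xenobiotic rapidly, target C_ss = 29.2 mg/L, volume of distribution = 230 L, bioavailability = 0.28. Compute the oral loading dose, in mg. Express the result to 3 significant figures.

24000 mg

LD = Css × Vd / F = 29.2 × 230 / 0.28 = 23990 mg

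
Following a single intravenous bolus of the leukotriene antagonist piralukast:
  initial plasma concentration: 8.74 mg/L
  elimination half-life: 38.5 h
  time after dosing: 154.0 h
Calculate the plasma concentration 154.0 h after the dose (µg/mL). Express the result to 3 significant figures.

0.546 µg/mL

k = ln2 / t½ = 0.693147 / 38.5 = 0.01800 h⁻¹
t / t½ = 154.0 / 38.5 = 4 half-lives
C = C₀ × (1/2)^4 = 8.740 × 0.06250 = 0.5463 mg/L
(0.5463 mg/L = 0.5463 µg/mL)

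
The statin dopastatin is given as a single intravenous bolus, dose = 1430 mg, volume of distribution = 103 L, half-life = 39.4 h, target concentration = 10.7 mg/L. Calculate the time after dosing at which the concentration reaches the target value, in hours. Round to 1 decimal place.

14.8 h

C₀ = Dose / Vd = 1430 / 103 = 13.88 mg/L
k = ln2 / t½ = 0.693147 / 39.4 = 0.01759 h⁻¹
t = ln(C₀ / C) / k = ln(13.88 / 10.7) / 0.01759
  = ln(1.297) / 0.01759 = 0.2601 / 0.01759 = 14.79 h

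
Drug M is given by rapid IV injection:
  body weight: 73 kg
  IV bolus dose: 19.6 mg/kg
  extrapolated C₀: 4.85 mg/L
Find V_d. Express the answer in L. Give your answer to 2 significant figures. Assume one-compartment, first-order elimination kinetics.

Dose = 19.6 × 73 = 1431 mg
Vd = Dose / C₀ = 1431 / 4.85 = 295.1 L

300 L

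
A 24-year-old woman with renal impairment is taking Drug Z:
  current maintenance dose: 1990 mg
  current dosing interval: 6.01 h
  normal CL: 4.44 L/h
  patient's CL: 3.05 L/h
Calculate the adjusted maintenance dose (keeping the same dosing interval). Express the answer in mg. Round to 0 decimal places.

1367 mg

To keep the same average steady-state level, dosing rate must scale with clearance.
CL ratio = 3.05 / 4.44 = 0.6869
New dose (same interval) = 1990 × 0.6869 = 1367 mg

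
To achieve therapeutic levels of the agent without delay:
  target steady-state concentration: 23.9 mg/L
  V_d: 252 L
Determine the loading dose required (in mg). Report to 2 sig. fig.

LD = Css × Vd = 23.9 × 252 = 6023 mg

6000 mg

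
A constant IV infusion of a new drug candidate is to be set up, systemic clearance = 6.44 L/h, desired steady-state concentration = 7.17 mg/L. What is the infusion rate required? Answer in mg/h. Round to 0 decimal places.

At steady state, infusion rate R₀ = Css × CL = 7.17 × 6.440 = 46.17 mg/h

46 mg/h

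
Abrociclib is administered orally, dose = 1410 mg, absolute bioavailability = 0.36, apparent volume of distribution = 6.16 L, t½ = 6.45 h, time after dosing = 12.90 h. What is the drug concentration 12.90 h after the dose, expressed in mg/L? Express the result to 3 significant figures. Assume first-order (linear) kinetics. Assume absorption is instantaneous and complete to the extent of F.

Amount reaching circulation = F × Dose = 0.36 × 1410 = 507.6 mg
C₀ = F·Dose / Vd = 507.6 / 6.16 = 82.40 mg/L
k = ln2 / t½ = 0.693147 / 6.45 = 0.1075 h⁻¹
t / t½ = 12.90 / 6.45 = 2 half-lives
C = C₀ × (1/2)^2 = 82.40 × 0.2500 = 20.60 mg/L

20.6 mg/L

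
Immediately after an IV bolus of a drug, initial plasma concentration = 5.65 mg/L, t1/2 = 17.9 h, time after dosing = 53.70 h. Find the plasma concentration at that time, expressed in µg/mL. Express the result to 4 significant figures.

k = ln2 / t½ = 0.693147 / 17.9 = 0.03872 h⁻¹
t / t½ = 53.70 / 17.9 = 3 half-lives
C = C₀ × (1/2)^3 = 5.650 × 0.1250 = 0.7063 mg/L
(0.7063 mg/L = 0.7063 µg/mL)

0.7063 µg/mL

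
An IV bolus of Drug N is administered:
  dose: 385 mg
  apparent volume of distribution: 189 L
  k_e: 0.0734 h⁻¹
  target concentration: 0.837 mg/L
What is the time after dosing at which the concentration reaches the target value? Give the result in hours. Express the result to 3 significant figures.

12.1 h

C₀ = Dose / Vd = 385.0 / 189 = 2.037 mg/L
t = ln(C₀ / C) / k = ln(2.037 / 0.837) / 0.07340
  = ln(2.434) / 0.07340 = 0.8895 / 0.07340 = 12.12 h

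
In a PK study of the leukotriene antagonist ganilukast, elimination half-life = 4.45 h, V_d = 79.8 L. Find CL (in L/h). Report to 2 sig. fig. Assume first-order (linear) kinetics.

k = ln2 / t½ = 0.693147 / 4.45 = 0.1558 h⁻¹
CL = k × Vd = 0.1558 × 79.8 = 12.43 L/h

12 L/h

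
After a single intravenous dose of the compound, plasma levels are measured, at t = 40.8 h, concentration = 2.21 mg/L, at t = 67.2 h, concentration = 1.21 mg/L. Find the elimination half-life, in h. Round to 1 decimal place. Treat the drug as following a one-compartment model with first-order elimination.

30.4 h

k = ln(C₁/C₂) / (t₂ − t₁) = ln(2.21/1.21) / (67.2 − 40.8)
  = 0.6024 / 26.40 = 0.02282 h⁻¹
t½ = ln2 / k = 0.693147 / 0.02282 = 30.37 h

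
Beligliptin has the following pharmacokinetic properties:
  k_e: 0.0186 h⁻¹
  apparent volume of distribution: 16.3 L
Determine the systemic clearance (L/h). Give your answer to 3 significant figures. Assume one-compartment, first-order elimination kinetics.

0.303 L/h

CL = k × Vd = 0.0186 × 16.3 = 0.3032 L/h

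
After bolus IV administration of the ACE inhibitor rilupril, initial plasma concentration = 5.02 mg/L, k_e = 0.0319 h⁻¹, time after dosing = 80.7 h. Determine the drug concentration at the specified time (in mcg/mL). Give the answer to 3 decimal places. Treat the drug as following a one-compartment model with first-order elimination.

C = C₀ · e^(−k·t) = 5.020 × e^(−0.03190 × 80.7)
  = 5.020 × 0.07620 = 0.3825 mg/L
(0.3825 mg/L = 0.3825 mcg/mL)

0.383 mcg/mL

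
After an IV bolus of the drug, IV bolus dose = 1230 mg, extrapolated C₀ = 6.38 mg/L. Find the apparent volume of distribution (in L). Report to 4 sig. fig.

Vd = Dose / C₀ = 1230 / 6.38 = 192.8 L

192.8 L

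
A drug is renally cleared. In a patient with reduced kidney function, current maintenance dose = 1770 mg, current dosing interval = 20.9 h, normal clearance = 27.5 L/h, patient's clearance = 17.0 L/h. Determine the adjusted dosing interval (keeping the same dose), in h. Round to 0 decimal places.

34 h

To keep the same average steady-state level, dosing rate must scale with clearance.
CL ratio = 17.0 / 27.5 = 0.6182
New interval (same dose) = 20.9 / 0.6182 = 33.81 h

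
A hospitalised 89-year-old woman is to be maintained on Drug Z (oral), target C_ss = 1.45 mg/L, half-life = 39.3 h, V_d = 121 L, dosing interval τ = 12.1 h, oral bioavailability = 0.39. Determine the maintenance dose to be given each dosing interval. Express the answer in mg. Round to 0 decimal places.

96 mg

k = ln2 / t½ = 0.693147 / 39.3 = 0.01764 h⁻¹
CL = k × Vd = 0.01764 × 121 = 2.134 L/h
At steady state, F × (Dose/τ) = Css × CL.
Dose = Css × CL × τ / F = 1.45 × 2.134 × 12.1 / 0.39 = 96.00 mg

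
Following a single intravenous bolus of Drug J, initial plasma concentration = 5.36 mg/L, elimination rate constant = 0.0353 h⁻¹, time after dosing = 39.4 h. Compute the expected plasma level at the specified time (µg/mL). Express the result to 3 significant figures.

1.33 µg/mL

C = C₀ · e^(−k·t) = 5.360 × e^(−0.03530 × 39.4)
  = 5.360 × 0.2489 = 1.334 mg/L
(1.334 mg/L = 1.334 µg/mL)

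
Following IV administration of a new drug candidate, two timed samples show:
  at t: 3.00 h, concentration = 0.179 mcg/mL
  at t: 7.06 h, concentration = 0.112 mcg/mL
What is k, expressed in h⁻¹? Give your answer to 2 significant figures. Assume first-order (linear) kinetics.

k = ln(C₁/C₂) / (t₂ − t₁) = ln(0.179/0.112) / (7.06 − 3.00)
  = 0.4689 / 4.060 = 0.1155 h⁻¹

0.12 h⁻¹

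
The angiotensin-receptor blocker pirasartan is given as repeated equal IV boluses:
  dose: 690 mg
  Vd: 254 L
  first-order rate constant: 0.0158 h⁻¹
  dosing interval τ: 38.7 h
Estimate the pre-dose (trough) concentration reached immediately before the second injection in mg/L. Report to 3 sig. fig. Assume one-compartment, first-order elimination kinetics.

C₀ per dose = Dose / Vd = 690 / 254 = 2.717 mg/L
Fraction remaining after one interval: r = e^(−kτ) = e^(−0.01580 × 38.7) = 0.5426
Before dose 2, 1 dose has been given (aged 1τ).
C_trough = C₀ × r = 2.717 × 0.5426 = 1.474 mg/L

1.47 mg/L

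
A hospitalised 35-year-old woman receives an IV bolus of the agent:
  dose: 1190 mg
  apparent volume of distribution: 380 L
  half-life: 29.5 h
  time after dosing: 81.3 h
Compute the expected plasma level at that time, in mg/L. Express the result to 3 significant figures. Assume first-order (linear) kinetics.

C₀ = Dose / Vd = 1190 / 380 = 3.132 mg/L
k = ln2 / t½ = 0.693147 / 29.5 = 0.02350 h⁻¹
C = C₀ · e^(−k·t) = 3.132 × e^(−0.02350 × 81.3)
  = 3.132 × 0.1480 = 0.4635 mg/L

0.464 mg/L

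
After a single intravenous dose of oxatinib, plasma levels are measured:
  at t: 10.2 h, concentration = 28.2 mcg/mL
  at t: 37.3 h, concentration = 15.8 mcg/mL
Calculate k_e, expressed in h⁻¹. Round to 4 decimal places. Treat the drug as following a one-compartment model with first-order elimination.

0.0214 h⁻¹

k = ln(C₁/C₂) / (t₂ − t₁) = ln(28.2/15.8) / (37.3 − 10.2)
  = 0.5793 / 27.10 = 0.02138 h⁻¹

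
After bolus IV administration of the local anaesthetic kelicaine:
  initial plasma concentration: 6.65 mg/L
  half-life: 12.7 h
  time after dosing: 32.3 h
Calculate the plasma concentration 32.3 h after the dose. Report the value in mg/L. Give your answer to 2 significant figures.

k = ln2 / t½ = 0.693147 / 12.7 = 0.05458 h⁻¹
C = C₀ · e^(−k·t) = 6.650 × e^(−0.05458 × 32.3)
  = 6.650 × 0.1715 = 1.140 mg/L

1.1 mg/L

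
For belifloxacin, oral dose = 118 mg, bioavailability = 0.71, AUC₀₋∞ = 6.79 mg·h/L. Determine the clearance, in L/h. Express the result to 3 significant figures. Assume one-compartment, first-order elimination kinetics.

CL = F·Dose / AUC = 0.71 × 118 / 6.79 = 12.34 L/h

12.3 L/h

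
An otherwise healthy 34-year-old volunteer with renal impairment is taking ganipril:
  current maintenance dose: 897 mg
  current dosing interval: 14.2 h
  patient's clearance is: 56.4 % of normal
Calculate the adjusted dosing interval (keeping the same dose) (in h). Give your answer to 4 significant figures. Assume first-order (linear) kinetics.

To keep the same average steady-state level, dosing rate must scale with clearance.
CL ratio = 56.4 / 100 = 0.5640
New interval (same dose) = 14.2 / 0.5640 = 25.18 h

25.18 h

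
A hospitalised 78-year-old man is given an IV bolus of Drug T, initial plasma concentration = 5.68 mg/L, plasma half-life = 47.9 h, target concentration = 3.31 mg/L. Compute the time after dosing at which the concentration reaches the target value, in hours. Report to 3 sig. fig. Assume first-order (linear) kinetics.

37.3 h

k = ln2 / t½ = 0.693147 / 47.9 = 0.01447 h⁻¹
t = ln(C₀ / C) / k = ln(5.680 / 3.31) / 0.01447
  = ln(1.716) / 0.01447 = 0.5400 / 0.01447 = 37.32 h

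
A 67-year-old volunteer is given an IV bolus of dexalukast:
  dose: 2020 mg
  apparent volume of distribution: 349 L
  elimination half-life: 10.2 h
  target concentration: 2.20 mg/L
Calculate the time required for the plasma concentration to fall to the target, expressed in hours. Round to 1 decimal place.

14.2 h

C₀ = Dose / Vd = 2020 / 349 = 5.788 mg/L
k = ln2 / t½ = 0.693147 / 10.2 = 0.06796 h⁻¹
t = ln(C₀ / C) / k = ln(5.788 / 2.20) / 0.06796
  = ln(2.631) / 0.06796 = 0.9674 / 0.06796 = 14.23 h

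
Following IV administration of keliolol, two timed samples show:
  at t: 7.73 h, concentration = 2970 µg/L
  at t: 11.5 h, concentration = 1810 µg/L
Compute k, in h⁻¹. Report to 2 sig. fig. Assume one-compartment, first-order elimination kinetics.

0.13 h⁻¹

k = ln(C₁/C₂) / (t₂ − t₁) = ln(2970/1810) / (11.5 − 7.73)
  = 0.4952 / 3.770 = 0.1314 h⁻¹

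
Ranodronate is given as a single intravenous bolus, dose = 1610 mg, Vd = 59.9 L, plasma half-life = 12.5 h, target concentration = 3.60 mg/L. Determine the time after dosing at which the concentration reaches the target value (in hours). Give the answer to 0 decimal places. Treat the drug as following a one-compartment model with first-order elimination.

C₀ = Dose / Vd = 1610 / 59.9 = 26.88 mg/L
k = ln2 / t½ = 0.693147 / 12.5 = 0.05545 h⁻¹
t = ln(C₀ / C) / k = ln(26.88 / 3.60) / 0.05545
  = ln(7.467) / 0.05545 = 2.010 / 0.05545 = 36.25 h

36 h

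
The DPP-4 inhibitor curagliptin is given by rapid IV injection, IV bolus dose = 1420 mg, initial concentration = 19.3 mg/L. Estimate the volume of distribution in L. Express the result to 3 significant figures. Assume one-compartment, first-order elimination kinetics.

Vd = Dose / C₀ = 1420 / 19.3 = 73.58 L

73.6 L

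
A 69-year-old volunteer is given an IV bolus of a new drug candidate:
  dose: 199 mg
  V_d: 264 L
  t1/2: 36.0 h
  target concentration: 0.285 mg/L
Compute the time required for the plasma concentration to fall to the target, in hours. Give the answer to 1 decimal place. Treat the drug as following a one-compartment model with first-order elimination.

C₀ = Dose / Vd = 199.0 / 264 = 0.7538 mg/L
k = ln2 / t½ = 0.693147 / 36.0 = 0.01925 h⁻¹
t = ln(C₀ / C) / k = ln(0.7538 / 0.285) / 0.01925
  = ln(2.645) / 0.01925 = 0.9727 / 0.01925 = 50.53 h

50.5 h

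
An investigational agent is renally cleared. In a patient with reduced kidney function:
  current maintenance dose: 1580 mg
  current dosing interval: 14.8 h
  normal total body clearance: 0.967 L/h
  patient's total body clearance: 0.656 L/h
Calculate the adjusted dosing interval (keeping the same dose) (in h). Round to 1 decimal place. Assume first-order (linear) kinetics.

21.8 h

To keep the same average steady-state level, dosing rate must scale with clearance.
CL ratio = 0.656 / 0.967 = 0.6784
New interval (same dose) = 14.8 / 0.6784 = 21.82 h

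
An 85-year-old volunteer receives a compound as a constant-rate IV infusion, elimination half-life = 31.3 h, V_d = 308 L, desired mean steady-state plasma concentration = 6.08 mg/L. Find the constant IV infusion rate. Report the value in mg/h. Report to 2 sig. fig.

k = ln2 / t½ = 0.693147 / 31.3 = 0.02215 h⁻¹
CL = k × Vd = 0.02215 × 308 = 6.822 L/h
At steady state, infusion rate R₀ = Css × CL = 6.08 × 6.822 = 41.48 mg/h

41 mg/h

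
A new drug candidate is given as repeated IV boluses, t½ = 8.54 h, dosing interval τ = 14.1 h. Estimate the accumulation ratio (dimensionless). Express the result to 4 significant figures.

1.467

k = ln2 / t½ = 0.693147 / 8.54 = 0.08116 h⁻¹
e^(−kτ) = e^(−0.08116 × 14.1) = 0.3184
Accumulation ratio R = 1 / (1 − e^(−kτ)) = 1 / (1 − 0.3184) = 1.467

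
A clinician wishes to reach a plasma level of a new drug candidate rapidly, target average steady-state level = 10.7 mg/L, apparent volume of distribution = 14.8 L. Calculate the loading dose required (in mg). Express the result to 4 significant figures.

LD = Css × Vd = 10.7 × 14.8 = 158.4 mg

158.4 mg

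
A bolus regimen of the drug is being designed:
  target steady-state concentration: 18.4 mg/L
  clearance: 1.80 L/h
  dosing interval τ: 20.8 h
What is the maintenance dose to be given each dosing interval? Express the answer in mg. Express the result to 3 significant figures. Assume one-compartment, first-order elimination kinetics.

689 mg

At steady state, Dose/τ = Css × CL.
Dose = Css × CL × τ = 18.4 × 1.800 × 20.8 = 688.9 mg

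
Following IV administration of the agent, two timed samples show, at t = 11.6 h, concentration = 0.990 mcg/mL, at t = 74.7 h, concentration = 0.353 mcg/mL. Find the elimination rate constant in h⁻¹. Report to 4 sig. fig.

0.01634 h⁻¹

k = ln(C₁/C₂) / (t₂ − t₁) = ln(0.990/0.353) / (74.7 − 11.6)
  = 1.031 / 63.10 = 0.01634 h⁻¹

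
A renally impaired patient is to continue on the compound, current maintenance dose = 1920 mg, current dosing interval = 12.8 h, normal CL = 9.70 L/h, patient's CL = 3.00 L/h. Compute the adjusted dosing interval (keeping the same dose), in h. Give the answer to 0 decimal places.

To keep the same average steady-state level, dosing rate must scale with clearance.
CL ratio = 3.00 / 9.70 = 0.3093
New interval (same dose) = 12.8 / 0.3093 = 41.38 h

41 h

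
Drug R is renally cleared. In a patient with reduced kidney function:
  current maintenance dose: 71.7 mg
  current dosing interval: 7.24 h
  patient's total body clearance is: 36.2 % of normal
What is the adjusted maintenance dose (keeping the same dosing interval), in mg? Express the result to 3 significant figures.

To keep the same average steady-state level, dosing rate must scale with clearance.
CL ratio = 36.2 / 100 = 0.3620
New dose (same interval) = 71.7 × 0.3620 = 25.96 mg

26.0 mg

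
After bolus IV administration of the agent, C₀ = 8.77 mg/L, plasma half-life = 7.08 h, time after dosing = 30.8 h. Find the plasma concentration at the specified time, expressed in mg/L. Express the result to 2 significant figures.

k = ln2 / t½ = 0.693147 / 7.08 = 0.09790 h⁻¹
C = C₀ · e^(−k·t) = 8.770 × e^(−0.09790 × 30.8)
  = 8.770 × 0.04903 = 0.4300 mg/L

0.43 mg/L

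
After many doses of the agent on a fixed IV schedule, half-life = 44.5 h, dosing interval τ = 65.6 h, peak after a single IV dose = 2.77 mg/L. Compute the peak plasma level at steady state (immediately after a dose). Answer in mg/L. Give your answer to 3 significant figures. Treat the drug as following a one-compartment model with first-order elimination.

k = ln2 / t½ = 0.693147 / 44.5 = 0.01558 h⁻¹
e^(−kτ) = e^(−0.01558 × 65.6) = 0.3599
Accumulation ratio R = 1 / (1 − e^(−kτ)) = 1 / (1 − 0.3599) = 1.562
Steady-state peak = C₀ × R = 2.77 × 1.562 = 4.327 mg/L

4.33 mg/L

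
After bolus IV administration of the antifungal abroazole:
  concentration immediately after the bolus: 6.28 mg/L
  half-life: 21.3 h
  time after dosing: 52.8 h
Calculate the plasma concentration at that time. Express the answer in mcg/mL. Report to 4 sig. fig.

1.127 mcg/mL

k = ln2 / t½ = 0.693147 / 21.3 = 0.03254 h⁻¹
C = C₀ · e^(−k·t) = 6.280 × e^(−0.03254 × 52.8)
  = 6.280 × 0.1794 = 1.127 mg/L
(1.127 mg/L = 1.127 mcg/mL)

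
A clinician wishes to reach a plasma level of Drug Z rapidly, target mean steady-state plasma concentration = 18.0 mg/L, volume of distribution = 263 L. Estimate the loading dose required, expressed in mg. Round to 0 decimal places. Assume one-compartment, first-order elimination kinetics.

LD = Css × Vd = 18.0 × 263 = 4734 mg

4734 mg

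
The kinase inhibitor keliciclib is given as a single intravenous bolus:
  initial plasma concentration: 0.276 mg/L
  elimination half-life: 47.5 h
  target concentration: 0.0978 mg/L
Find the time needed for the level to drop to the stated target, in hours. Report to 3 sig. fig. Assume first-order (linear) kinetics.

71.1 h

k = ln2 / t½ = 0.693147 / 47.5 = 0.01459 h⁻¹
t = ln(C₀ / C) / k = ln(0.2760 / 0.0978) / 0.01459
  = ln(2.822) / 0.01459 = 1.037 / 0.01459 = 71.08 h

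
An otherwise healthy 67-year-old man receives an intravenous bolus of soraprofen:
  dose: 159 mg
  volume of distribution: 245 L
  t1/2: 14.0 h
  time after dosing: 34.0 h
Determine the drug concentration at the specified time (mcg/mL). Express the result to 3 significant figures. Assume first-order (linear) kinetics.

C₀ = Dose / Vd = 159.0 / 245 = 0.6490 mg/L
k = ln2 / t½ = 0.693147 / 14.0 = 0.04951 h⁻¹
C = C₀ · e^(−k·t) = 0.6490 × e^(−0.04951 × 34.0)
  = 0.6490 × 0.1858 = 0.1206 mg/L
(0.1206 mg/L = 0.1206 mcg/mL)

0.121 mcg/mL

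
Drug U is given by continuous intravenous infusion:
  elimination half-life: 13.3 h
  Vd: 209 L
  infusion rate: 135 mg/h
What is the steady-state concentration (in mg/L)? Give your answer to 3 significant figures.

k = ln2 / t½ = 0.693147 / 13.3 = 0.05212 h⁻¹
CL = k × Vd = 0.05212 × 209 = 10.89 L/h
At steady state Css = R₀ / CL = 135 / 10.89 = 12.40 mg/L

12.4 mg/L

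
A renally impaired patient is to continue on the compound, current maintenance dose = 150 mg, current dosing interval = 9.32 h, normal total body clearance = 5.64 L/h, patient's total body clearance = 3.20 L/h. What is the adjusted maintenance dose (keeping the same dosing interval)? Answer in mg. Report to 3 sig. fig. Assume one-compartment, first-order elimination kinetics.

85.1 mg

To keep the same average steady-state level, dosing rate must scale with clearance.
CL ratio = 3.20 / 5.64 = 0.5674
New dose (same interval) = 150 × 0.5674 = 85.11 mg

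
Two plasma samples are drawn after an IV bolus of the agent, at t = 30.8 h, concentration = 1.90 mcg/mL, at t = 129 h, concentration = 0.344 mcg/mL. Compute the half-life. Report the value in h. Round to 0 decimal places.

40 h

k = ln(C₁/C₂) / (t₂ − t₁) = ln(1.90/0.344) / (129 − 30.8)
  = 1.709 / 98.20 = 0.01740 h⁻¹
t½ = ln2 / k = 0.693147 / 0.01740 = 39.84 h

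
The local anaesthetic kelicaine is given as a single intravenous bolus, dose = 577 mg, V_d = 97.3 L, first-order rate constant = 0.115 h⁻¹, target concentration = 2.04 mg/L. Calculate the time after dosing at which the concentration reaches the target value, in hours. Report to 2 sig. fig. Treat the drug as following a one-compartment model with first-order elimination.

C₀ = Dose / Vd = 577.0 / 97.3 = 5.930 mg/L
t = ln(C₀ / C) / k = ln(5.930 / 2.04) / 0.1150
  = ln(2.907) / 0.1150 = 1.067 / 0.1150 = 9.278 h

9.3 h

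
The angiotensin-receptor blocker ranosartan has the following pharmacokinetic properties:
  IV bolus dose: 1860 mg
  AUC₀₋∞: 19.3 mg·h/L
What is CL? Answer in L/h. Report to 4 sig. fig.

CL = Dose / AUC = 1860 / 19.3 = 96.37 L/h

96.37 L/h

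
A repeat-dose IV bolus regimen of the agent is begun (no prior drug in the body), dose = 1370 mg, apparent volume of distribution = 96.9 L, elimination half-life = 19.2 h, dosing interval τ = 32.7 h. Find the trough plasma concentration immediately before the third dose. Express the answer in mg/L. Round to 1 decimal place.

C₀ per dose = Dose / Vd = 1370 / 96.9 = 14.14 mg/L
k = ln2 / t½ = 0.693147 / 19.2 = 0.03610 h⁻¹
Fraction remaining after one interval: r = e^(−kτ) = e^(−0.03610 × 32.7) = 0.3071
Before dose 3, 2 doses have been given (aged 1τ, 2τ).
C_trough = C₀ × (r + r²) = 14.14 × (0.3071 + 0.09431) = 5.676 mg/L

5.7 mg/L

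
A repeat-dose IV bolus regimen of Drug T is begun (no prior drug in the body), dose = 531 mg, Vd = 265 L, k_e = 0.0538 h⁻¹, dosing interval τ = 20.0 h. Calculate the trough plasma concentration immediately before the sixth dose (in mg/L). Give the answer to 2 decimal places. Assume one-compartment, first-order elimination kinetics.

C₀ per dose = Dose / Vd = 531 / 265 = 2.004 mg/L
Fraction remaining after one interval: r = e^(−kτ) = e^(−0.05380 × 20.0) = 0.3410
Before dose 6, 5 doses have been given (aged 1τ, 2τ, 3τ, 4τ, 5τ).
C_trough = C₀ × (r + r² + … + r^5) = C₀ × r(1−r^5)/(1−r)
        = 2.004 × 0.3410 × (1 − 0.004611) / (1 − 0.3410) = 1.032 mg/L

1.03 mg/L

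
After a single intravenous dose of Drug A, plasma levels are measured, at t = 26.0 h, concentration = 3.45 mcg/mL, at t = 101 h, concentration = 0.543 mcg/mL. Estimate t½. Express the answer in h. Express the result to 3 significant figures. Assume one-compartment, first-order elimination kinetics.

28.1 h

k = ln(C₁/C₂) / (t₂ − t₁) = ln(3.45/0.543) / (101 − 26.0)
  = 1.849 / 75.00 = 0.02465 h⁻¹
t½ = ln2 / k = 0.693147 / 0.02465 = 28.12 h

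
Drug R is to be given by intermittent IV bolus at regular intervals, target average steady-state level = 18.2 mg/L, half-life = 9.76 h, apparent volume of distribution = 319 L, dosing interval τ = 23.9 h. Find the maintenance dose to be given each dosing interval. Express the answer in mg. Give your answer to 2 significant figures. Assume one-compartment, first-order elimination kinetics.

9900 mg

k = ln2 / t½ = 0.693147 / 9.76 = 0.07102 h⁻¹
CL = k × Vd = 0.07102 × 319 = 22.66 L/h
At steady state, Dose/τ = Css × CL.
Dose = Css × CL × τ = 18.2 × 22.66 × 23.9 = 9857 mg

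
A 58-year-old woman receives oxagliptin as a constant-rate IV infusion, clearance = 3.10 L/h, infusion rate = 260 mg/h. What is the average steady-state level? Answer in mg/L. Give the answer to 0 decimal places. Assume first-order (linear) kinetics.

At steady state Css = R₀ / CL = 260 / 3.100 = 83.87 mg/L

84 mg/L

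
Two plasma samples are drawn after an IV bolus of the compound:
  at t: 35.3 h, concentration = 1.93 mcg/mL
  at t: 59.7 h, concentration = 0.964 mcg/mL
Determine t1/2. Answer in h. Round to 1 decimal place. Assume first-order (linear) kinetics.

k = ln(C₁/C₂) / (t₂ − t₁) = ln(1.93/0.964) / (59.7 − 35.3)
  = 0.6942 / 24.40 = 0.02845 h⁻¹
t½ = ln2 / k = 0.693147 / 0.02845 = 24.36 h

24.4 h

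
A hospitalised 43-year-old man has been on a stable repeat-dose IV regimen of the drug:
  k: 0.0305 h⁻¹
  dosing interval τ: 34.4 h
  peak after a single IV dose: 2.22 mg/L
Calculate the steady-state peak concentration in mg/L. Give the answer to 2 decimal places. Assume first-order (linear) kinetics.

e^(−kτ) = e^(−0.03050 × 34.4) = 0.3502
Accumulation ratio R = 1 / (1 − e^(−kτ)) = 1 / (1 − 0.3502) = 1.539
Steady-state peak = C₀ × R = 2.22 × 1.539 = 3.417 mg/L

3.42 mg/L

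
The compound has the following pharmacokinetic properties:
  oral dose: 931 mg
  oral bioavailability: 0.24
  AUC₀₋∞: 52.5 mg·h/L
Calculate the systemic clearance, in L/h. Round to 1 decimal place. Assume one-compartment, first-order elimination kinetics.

CL = F·Dose / AUC = 0.24 × 931 / 52.5 = 4.256 L/h

4.3 L/h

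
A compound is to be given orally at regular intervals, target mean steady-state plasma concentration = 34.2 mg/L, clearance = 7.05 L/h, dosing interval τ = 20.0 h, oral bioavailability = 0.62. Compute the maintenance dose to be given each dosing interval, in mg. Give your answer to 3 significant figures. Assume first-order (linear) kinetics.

7780 mg

At steady state, F × (Dose/τ) = Css × CL.
Dose = Css × CL × τ / F = 34.2 × 7.050 × 20.0 / 0.62 = 7778 mg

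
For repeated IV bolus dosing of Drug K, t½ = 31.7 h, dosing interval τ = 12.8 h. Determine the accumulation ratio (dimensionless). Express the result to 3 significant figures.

4.10

k = ln2 / t½ = 0.693147 / 31.7 = 0.02187 h⁻¹
e^(−kτ) = e^(−0.02187 × 12.8) = 0.7558
Accumulation ratio R = 1 / (1 − e^(−kτ)) = 1 / (1 − 0.7558) = 4.095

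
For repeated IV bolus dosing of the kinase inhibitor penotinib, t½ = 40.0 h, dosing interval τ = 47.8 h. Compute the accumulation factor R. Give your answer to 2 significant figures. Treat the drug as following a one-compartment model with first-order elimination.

k = ln2 / t½ = 0.693147 / 40.0 = 0.01733 h⁻¹
e^(−kτ) = e^(−0.01733 × 47.8) = 0.4368
Accumulation ratio R = 1 / (1 − e^(−kτ)) = 1 / (1 − 0.4368) = 1.776

1.8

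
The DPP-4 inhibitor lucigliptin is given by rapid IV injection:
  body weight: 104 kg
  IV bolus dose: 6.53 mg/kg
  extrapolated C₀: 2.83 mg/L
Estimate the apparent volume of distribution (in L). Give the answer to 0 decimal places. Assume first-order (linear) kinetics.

240 L

Dose = 6.53 × 104 = 679.1 mg
Vd = Dose / C₀ = 679.1 / 2.83 = 240.0 L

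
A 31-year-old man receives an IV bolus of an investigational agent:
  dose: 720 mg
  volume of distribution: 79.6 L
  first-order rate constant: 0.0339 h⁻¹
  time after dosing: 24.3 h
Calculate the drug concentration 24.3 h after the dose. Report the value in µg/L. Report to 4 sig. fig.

C₀ = Dose / Vd = 720.0 / 79.6 = 9.045 mg/L
C = C₀ · e^(−k·t) = 9.045 × e^(−0.03390 × 24.3)
  = 9.045 × 0.4388 = 3.969 mg/L
Convert: 3.969 mg/L × 1000 = 3969 µg/L

3969 µg/L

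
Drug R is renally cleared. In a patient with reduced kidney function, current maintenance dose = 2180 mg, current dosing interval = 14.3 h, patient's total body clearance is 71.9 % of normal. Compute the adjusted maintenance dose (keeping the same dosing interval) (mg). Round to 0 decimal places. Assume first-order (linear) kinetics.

1567 mg

To keep the same average steady-state level, dosing rate must scale with clearance.
CL ratio = 71.9 / 100 = 0.7190
New dose (same interval) = 2180 × 0.7190 = 1567 mg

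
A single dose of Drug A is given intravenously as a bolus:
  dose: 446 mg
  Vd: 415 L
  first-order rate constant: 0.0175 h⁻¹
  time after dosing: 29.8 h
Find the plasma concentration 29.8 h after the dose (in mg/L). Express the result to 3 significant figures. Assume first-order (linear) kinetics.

C₀ = Dose / Vd = 446.0 / 415 = 1.075 mg/L
C = C₀ · e^(−k·t) = 1.075 × e^(−0.01750 × 29.8)
  = 1.075 × 0.5936 = 0.6381 mg/L

0.638 mg/L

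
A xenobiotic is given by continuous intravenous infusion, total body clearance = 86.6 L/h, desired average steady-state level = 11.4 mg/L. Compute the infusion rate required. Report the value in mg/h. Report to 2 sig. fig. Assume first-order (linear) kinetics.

990 mg/h

At steady state, infusion rate R₀ = Css × CL = 11.4 × 86.60 = 987.2 mg/h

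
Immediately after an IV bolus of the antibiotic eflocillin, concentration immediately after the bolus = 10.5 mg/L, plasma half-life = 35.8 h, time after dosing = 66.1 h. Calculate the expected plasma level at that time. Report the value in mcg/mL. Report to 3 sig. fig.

2.92 mcg/mL

k = ln2 / t½ = 0.693147 / 35.8 = 0.01936 h⁻¹
C = C₀ · e^(−k·t) = 10.50 × e^(−0.01936 × 66.1)
  = 10.50 × 0.2781 = 2.920 mg/L
(2.920 mg/L = 2.920 mcg/mL)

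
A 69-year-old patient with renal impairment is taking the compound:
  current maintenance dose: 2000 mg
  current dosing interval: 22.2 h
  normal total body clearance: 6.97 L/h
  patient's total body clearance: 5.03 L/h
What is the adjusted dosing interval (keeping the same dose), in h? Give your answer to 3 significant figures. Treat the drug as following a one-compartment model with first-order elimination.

30.8 h

To keep the same average steady-state level, dosing rate must scale with clearance.
CL ratio = 5.03 / 6.97 = 0.7217
New interval (same dose) = 22.2 / 0.7217 = 30.76 h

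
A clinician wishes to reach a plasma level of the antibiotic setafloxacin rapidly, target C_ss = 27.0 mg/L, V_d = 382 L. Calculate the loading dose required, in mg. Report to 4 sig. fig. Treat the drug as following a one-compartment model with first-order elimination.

LD = Css × Vd = 27.0 × 382 = 10310 mg

10310 mg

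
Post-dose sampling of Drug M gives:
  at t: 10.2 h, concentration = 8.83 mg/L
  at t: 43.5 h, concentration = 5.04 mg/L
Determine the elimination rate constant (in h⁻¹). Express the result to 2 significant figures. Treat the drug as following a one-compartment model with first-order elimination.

k = ln(C₁/C₂) / (t₂ − t₁) = ln(8.83/5.04) / (43.5 − 10.2)
  = 0.5607 / 33.30 = 0.01684 h⁻¹

0.017 h⁻¹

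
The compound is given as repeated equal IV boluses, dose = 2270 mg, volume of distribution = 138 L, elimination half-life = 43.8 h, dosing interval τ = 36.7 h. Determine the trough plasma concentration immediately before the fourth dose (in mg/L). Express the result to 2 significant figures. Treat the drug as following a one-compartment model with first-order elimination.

17 mg/L

C₀ per dose = Dose / Vd = 2270 / 138 = 16.45 mg/L
k = ln2 / t½ = 0.693147 / 43.8 = 0.01583 h⁻¹
Fraction remaining after one interval: r = e^(−kτ) = e^(−0.01583 × 36.7) = 0.5594
Before dose 4, 3 doses have been given (aged 1τ, 2τ, 3τ).
C_trough = C₀ × (r + r² + … + r^3) = C₀ × r(1−r^3)/(1−r)
        = 16.45 × 0.5594 × (1 − 0.1751) / (1 − 0.5594) = 17.23 mg/L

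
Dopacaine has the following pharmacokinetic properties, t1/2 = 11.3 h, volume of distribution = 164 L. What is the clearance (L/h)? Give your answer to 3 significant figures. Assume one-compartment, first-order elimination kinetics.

k = ln2 / t½ = 0.693147 / 11.3 = 0.06134 h⁻¹
CL = k × Vd = 0.06134 × 164 = 10.06 L/h

10.1 L/h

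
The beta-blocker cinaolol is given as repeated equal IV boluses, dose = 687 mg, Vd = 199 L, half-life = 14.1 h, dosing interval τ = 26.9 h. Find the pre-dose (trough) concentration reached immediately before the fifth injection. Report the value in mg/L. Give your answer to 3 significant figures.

1.25 mg/L

C₀ per dose = Dose / Vd = 687 / 199 = 3.452 mg/L
k = ln2 / t½ = 0.693147 / 14.1 = 0.04916 h⁻¹
Fraction remaining after one interval: r = e^(−kτ) = e^(−0.04916 × 26.9) = 0.2665
Before dose 5, 4 doses have been given (aged 1τ, 2τ, 3τ, 4τ).
C_trough = C₀ × (r + r² + … + r^4) = C₀ × r(1−r^4)/(1−r)
        = 3.452 × 0.2665 × (1 − 0.005044) / (1 − 0.2665) = 1.248 mg/L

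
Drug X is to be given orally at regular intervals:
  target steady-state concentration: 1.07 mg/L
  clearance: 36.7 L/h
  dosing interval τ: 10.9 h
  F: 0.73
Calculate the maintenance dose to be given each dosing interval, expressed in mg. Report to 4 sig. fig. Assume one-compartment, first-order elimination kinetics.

586.3 mg

At steady state, F × (Dose/τ) = Css × CL.
Dose = Css × CL × τ / F = 1.07 × 36.70 × 10.9 / 0.73 = 586.3 mg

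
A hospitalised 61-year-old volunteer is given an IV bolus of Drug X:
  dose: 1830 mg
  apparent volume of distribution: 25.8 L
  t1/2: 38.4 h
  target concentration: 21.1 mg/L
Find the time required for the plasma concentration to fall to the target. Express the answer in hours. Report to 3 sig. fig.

67.2 h

C₀ = Dose / Vd = 1830 / 25.8 = 70.93 mg/L
k = ln2 / t½ = 0.693147 / 38.4 = 0.01805 h⁻¹
t = ln(C₀ / C) / k = ln(70.93 / 21.1) / 0.01805
  = ln(3.362) / 0.01805 = 1.213 / 0.01805 = 67.20 h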